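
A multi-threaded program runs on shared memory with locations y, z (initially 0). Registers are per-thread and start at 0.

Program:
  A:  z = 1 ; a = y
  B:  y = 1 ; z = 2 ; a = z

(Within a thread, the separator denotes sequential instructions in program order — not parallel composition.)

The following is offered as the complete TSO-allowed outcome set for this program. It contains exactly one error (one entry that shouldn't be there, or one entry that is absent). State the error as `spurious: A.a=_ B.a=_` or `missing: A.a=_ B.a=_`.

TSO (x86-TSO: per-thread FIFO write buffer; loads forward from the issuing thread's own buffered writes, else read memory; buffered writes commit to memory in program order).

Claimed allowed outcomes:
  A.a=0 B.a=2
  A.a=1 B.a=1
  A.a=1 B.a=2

missing: A.a=0 B.a=1

outcome vector order: (A.a,B.a)
TSO: 4 outcomes — {<0 1>; <0 2>; <1 1>; <1 2>}
TSO∖claimed = {<0 1>}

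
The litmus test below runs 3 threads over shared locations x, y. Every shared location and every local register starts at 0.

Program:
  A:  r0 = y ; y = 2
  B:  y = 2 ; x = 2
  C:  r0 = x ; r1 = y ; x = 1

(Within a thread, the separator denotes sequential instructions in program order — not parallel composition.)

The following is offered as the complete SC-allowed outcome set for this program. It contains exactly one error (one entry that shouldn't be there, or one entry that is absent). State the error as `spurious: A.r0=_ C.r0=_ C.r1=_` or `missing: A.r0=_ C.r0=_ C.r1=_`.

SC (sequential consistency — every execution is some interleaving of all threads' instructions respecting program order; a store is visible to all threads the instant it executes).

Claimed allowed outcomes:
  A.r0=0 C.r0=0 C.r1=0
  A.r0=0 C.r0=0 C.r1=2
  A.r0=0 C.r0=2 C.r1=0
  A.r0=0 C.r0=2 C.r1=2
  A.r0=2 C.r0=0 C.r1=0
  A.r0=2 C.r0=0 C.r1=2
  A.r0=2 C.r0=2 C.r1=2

outcome vector order: (A.r0,C.r0,C.r1)
[SC] allowed = {(0,0,0); (0,0,2); (0,2,2); (2,0,0); (2,0,2); (2,2,2)}
claimed∖SC = {(0,2,0)}

spurious: A.r0=0 C.r0=2 C.r1=0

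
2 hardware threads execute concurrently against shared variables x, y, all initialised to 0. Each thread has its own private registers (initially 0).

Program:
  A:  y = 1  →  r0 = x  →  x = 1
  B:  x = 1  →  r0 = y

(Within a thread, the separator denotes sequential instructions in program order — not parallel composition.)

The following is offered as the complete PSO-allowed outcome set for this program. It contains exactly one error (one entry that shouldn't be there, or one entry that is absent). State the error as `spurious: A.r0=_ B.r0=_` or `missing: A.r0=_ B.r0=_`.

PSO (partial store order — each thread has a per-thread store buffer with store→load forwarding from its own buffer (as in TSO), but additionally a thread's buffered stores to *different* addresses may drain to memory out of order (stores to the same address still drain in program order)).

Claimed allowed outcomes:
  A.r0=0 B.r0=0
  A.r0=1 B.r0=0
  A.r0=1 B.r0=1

missing: A.r0=0 B.r0=1

outcome vector order: (A.r0,B.r0)
under PSO → 0/0 0/1 1/0 1/1
PSO∖claimed = {0/1}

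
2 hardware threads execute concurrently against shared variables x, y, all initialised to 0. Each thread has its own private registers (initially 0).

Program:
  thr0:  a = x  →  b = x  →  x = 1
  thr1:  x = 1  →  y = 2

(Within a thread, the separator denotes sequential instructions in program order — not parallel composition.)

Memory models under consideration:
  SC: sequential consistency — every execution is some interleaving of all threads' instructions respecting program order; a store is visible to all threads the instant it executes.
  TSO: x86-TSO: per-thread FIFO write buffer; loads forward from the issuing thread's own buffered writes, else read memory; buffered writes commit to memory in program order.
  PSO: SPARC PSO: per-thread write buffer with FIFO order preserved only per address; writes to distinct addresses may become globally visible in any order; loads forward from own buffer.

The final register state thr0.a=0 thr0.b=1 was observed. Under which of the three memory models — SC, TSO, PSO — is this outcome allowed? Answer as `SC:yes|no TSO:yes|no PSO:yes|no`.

outcome vector order: (thr0.a,thr0.b)
under SC → (0,0); (0,1); (1,1)
under TSO → (0,0); (0,1); (1,1)
under PSO → (0,0); (0,1); (1,1)
target (0,1) ∈ {SC,TSO,PSO}

SC:yes TSO:yes PSO:yes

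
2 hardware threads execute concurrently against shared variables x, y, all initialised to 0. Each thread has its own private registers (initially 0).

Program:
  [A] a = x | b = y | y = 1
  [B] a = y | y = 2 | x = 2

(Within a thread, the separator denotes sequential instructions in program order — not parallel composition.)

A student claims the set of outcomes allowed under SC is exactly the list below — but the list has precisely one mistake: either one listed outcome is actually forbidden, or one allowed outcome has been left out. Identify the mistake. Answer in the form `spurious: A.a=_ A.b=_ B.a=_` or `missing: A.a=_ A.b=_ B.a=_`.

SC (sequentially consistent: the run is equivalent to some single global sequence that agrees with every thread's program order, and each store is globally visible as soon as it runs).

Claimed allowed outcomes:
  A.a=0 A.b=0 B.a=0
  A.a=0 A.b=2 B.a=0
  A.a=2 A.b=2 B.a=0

outcome vector order: (A.a,A.b,B.a)
SC: 4 outcomes — {(0,0,0), (0,0,1), (0,2,0), (2,2,0)}
SC∖claimed = {(0,0,1)}

missing: A.a=0 A.b=0 B.a=1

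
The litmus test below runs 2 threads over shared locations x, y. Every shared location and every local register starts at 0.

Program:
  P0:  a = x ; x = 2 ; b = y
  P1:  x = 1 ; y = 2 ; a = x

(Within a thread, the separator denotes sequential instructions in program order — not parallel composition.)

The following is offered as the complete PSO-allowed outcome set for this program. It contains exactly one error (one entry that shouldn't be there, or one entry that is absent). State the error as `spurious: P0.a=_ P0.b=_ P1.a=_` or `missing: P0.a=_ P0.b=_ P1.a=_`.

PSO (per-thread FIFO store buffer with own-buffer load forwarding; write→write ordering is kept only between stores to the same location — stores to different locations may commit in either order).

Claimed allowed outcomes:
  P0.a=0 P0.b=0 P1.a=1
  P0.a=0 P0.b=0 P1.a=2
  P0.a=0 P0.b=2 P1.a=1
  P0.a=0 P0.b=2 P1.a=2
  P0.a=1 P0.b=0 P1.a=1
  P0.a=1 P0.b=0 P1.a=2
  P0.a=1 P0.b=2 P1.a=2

outcome vector order: (P0.a,P0.b,P1.a)
PSO (8): 001, 002, 021, 022, 101, 102, 121, 122
PSO∖claimed = {121}

missing: P0.a=1 P0.b=2 P1.a=1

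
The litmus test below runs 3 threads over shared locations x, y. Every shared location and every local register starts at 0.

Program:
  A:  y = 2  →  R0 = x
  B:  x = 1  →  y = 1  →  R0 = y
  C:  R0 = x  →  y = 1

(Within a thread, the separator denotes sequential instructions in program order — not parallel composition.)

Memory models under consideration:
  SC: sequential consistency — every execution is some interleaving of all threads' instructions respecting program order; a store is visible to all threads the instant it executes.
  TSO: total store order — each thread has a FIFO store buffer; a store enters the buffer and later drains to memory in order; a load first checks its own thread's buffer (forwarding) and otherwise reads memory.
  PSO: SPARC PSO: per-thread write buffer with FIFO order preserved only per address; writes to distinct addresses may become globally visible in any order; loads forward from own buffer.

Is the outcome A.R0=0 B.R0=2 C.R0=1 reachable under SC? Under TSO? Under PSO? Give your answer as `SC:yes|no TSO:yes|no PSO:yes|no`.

SC:no TSO:yes PSO:yes

outcome vector order: (A.R0,B.R0,C.R0)
SC (6): 010 011 110 111 120 121
TSO (8): 010 011 020 021 110 111 120 121
PSO (8): 010 011 020 021 110 111 120 121
target 021 ∈ {TSO,PSO}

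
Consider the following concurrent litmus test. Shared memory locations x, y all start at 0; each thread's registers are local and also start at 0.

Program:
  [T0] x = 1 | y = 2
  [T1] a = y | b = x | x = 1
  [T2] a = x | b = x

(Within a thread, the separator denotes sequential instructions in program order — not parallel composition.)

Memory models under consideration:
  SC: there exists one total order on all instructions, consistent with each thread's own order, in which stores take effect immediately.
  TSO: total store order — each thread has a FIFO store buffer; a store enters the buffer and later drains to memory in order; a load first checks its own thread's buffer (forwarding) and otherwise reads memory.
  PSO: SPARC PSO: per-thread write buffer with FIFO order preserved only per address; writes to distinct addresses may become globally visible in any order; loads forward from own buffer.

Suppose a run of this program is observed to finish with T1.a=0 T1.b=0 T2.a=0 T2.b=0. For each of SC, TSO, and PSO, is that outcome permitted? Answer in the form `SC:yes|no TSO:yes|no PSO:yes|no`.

outcome vector order: (T1.a,T1.b,T2.a,T2.b)
under SC → (0,0,0,0); (0,0,0,1); (0,0,1,1); (0,1,0,0); (0,1,0,1); (0,1,1,1); (2,1,0,0); (2,1,0,1); (2,1,1,1)
under TSO → (0,0,0,0); (0,0,0,1); (0,0,1,1); (0,1,0,0); (0,1,0,1); (0,1,1,1); (2,1,0,0); (2,1,0,1); (2,1,1,1)
under PSO → (0,0,0,0); (0,0,0,1); (0,0,1,1); (0,1,0,0); (0,1,0,1); (0,1,1,1); (2,0,0,0); (2,0,0,1); (2,0,1,1); (2,1,0,0); (2,1,0,1); (2,1,1,1)
target (0,0,0,0) ∈ {SC,TSO,PSO}

SC:yes TSO:yes PSO:yes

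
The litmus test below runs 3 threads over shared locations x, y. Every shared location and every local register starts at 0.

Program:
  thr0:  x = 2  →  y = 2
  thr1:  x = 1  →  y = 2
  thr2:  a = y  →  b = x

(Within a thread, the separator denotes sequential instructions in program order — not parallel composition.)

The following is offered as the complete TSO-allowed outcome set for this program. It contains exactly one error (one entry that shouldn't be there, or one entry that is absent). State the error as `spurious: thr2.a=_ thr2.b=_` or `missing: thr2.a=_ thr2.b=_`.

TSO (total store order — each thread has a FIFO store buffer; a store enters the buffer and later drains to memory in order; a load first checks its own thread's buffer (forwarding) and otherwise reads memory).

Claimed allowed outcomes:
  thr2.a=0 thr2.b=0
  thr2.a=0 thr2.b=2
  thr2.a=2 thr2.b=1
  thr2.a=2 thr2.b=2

missing: thr2.a=0 thr2.b=1

outcome vector order: (thr2.a,thr2.b)
[TSO] allowed = {<0 0>; <0 1>; <0 2>; <2 1>; <2 2>}
TSO∖claimed = {<0 1>}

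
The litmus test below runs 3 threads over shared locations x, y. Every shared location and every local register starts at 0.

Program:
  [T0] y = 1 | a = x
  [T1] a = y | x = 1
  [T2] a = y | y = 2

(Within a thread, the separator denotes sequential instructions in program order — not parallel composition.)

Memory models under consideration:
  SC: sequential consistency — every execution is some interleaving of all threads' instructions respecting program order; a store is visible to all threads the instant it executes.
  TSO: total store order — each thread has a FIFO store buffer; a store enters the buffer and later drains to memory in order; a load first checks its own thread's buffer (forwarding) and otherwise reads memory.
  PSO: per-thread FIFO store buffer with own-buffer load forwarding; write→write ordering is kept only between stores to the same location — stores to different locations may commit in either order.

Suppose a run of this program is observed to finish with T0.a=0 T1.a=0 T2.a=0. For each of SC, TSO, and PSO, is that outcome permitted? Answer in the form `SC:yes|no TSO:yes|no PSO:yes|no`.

outcome vector order: (T0.a,T1.a,T2.a)
[SC] allowed = {<0 0 0>; <0 0 1>; <0 1 0>; <0 1 1>; <0 2 0>; <0 2 1>; <1 0 0>; <1 0 1>; <1 1 0>; <1 1 1>; <1 2 0>; <1 2 1>}
[TSO] allowed = {<0 0 0>; <0 0 1>; <0 1 0>; <0 1 1>; <0 2 0>; <0 2 1>; <1 0 0>; <1 0 1>; <1 1 0>; <1 1 1>; <1 2 0>; <1 2 1>}
[PSO] allowed = {<0 0 0>; <0 0 1>; <0 1 0>; <0 1 1>; <0 2 0>; <0 2 1>; <1 0 0>; <1 0 1>; <1 1 0>; <1 1 1>; <1 2 0>; <1 2 1>}
target <0 0 0> ∈ {SC,TSO,PSO}

SC:yes TSO:yes PSO:yes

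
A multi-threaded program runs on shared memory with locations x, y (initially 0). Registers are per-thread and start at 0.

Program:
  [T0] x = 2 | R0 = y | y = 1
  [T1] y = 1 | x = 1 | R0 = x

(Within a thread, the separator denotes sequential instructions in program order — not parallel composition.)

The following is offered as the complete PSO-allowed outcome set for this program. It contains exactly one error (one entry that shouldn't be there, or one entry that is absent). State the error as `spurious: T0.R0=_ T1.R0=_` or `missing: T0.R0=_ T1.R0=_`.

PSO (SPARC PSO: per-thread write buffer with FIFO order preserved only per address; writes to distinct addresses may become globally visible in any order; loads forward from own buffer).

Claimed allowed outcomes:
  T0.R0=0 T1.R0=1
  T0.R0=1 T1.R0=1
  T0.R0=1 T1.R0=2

outcome vector order: (T0.R0,T1.R0)
PSO: 4 outcomes — {<0 1>, <0 2>, <1 1>, <1 2>}
PSO∖claimed = {<0 2>}

missing: T0.R0=0 T1.R0=2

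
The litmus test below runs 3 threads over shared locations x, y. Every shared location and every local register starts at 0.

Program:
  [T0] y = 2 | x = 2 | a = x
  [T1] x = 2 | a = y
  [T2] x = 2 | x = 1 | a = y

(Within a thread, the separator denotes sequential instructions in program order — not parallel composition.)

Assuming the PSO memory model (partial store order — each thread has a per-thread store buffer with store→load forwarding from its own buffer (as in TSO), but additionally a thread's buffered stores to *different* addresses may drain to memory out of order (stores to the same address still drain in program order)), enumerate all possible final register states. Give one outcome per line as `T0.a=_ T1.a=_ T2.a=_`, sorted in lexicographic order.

outcome vector order: (T0.a,T1.a,T2.a)
|PSO outcomes| = 8

T0.a=1 T1.a=0 T2.a=0
T0.a=1 T1.a=0 T2.a=2
T0.a=1 T1.a=2 T2.a=0
T0.a=1 T1.a=2 T2.a=2
T0.a=2 T1.a=0 T2.a=0
T0.a=2 T1.a=0 T2.a=2
T0.a=2 T1.a=2 T2.a=0
T0.a=2 T1.a=2 T2.a=2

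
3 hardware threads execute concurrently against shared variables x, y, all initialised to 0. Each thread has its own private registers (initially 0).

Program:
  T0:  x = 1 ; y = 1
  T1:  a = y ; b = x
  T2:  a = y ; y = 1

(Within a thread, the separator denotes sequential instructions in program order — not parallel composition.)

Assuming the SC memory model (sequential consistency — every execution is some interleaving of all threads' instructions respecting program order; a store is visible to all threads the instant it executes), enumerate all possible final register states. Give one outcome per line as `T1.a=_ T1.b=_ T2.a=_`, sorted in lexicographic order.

T1.a=0 T1.b=0 T2.a=0
T1.a=0 T1.b=0 T2.a=1
T1.a=0 T1.b=1 T2.a=0
T1.a=0 T1.b=1 T2.a=1
T1.a=1 T1.b=0 T2.a=0
T1.a=1 T1.b=1 T2.a=0
T1.a=1 T1.b=1 T2.a=1

outcome vector order: (T1.a,T1.b,T2.a)
|SC outcomes| = 7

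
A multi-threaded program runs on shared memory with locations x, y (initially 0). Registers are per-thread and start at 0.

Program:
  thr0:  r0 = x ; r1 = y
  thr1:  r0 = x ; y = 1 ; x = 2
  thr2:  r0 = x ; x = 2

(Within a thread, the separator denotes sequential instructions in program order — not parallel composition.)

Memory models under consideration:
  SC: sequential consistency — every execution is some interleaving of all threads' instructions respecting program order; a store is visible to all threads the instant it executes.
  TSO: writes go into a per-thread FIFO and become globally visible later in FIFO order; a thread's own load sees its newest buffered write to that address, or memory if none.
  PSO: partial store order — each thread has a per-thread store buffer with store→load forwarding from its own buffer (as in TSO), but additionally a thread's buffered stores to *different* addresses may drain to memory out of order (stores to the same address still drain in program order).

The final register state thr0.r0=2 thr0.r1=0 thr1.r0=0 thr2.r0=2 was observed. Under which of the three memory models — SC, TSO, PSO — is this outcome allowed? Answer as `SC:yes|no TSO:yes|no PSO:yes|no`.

outcome vector order: (thr0.r0,thr0.r1,thr1.r0,thr2.r0)
[SC] allowed = {0/0/0/0, 0/0/0/2, 0/0/2/0, 0/1/0/0, 0/1/0/2, 0/1/2/0, 2/0/0/0, 2/0/2/0, 2/1/0/0, 2/1/0/2, 2/1/2/0}
[TSO] allowed = {0/0/0/0, 0/0/0/2, 0/0/2/0, 0/1/0/0, 0/1/0/2, 0/1/2/0, 2/0/0/0, 2/0/2/0, 2/1/0/0, 2/1/0/2, 2/1/2/0}
[PSO] allowed = {0/0/0/0, 0/0/0/2, 0/0/2/0, 0/1/0/0, 0/1/0/2, 0/1/2/0, 2/0/0/0, 2/0/0/2, 2/0/2/0, 2/1/0/0, 2/1/0/2, 2/1/2/0}
target 2/0/0/2 ∈ {PSO}

SC:no TSO:no PSO:yes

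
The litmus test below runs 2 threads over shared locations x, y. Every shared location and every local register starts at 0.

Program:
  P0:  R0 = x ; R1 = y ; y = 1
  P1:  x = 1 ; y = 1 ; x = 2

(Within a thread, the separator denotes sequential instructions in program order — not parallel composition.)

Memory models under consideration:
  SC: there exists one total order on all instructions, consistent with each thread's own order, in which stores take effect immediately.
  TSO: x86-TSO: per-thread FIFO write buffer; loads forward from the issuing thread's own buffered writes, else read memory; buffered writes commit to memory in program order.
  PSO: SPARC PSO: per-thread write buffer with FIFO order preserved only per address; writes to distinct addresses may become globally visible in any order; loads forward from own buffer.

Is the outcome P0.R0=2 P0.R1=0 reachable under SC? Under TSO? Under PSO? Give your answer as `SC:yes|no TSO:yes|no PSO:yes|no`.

SC:no TSO:no PSO:yes

outcome vector order: (P0.R0,P0.R1)
SC (5): <0 0>, <0 1>, <1 0>, <1 1>, <2 1>
TSO (5): <0 0>, <0 1>, <1 0>, <1 1>, <2 1>
PSO (6): <0 0>, <0 1>, <1 0>, <1 1>, <2 0>, <2 1>
target <2 0> ∈ {PSO}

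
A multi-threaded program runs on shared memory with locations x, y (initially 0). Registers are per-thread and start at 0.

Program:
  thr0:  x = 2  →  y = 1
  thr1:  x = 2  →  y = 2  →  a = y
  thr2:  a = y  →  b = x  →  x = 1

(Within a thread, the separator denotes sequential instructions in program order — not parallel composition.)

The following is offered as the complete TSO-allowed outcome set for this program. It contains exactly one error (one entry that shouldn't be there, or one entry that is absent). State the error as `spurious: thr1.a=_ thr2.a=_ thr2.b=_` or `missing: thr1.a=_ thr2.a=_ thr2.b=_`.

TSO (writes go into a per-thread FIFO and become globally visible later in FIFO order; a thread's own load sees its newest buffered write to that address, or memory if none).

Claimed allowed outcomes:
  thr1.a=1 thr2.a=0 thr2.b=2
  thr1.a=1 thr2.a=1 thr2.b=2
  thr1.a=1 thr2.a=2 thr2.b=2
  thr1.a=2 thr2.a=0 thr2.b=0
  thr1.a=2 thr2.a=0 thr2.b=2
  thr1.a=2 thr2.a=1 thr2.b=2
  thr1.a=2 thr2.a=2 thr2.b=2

missing: thr1.a=1 thr2.a=0 thr2.b=0

outcome vector order: (thr1.a,thr2.a,thr2.b)
TSO (8): 100, 102, 112, 122, 200, 202, 212, 222
TSO∖claimed = {100}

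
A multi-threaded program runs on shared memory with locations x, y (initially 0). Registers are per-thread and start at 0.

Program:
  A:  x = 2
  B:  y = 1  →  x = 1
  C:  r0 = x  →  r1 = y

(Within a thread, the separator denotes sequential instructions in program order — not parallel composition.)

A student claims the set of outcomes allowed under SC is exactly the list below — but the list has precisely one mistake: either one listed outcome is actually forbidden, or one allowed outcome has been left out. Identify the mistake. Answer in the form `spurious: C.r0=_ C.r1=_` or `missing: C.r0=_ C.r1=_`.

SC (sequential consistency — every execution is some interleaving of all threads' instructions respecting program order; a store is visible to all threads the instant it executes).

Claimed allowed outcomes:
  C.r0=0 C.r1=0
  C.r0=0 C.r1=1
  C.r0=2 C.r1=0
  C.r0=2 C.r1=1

outcome vector order: (C.r0,C.r1)
SC (5): <0 0> <0 1> <1 1> <2 0> <2 1>
SC∖claimed = {<1 1>}

missing: C.r0=1 C.r1=1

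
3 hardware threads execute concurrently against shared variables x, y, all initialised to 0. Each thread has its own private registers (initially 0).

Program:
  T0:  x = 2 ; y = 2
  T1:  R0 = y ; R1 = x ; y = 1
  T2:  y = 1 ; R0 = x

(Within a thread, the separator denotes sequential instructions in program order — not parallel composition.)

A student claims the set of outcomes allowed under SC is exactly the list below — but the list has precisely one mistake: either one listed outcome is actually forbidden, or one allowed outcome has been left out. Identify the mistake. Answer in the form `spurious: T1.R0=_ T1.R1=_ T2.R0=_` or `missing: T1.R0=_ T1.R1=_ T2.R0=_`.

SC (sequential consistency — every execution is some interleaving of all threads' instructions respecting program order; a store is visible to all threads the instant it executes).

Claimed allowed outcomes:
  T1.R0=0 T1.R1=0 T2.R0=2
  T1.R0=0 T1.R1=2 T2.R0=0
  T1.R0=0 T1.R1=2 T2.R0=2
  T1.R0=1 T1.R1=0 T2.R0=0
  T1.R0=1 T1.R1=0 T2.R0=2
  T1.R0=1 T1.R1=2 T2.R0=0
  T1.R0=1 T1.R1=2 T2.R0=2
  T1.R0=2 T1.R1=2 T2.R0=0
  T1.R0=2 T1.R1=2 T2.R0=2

missing: T1.R0=0 T1.R1=0 T2.R0=0

outcome vector order: (T1.R0,T1.R1,T2.R0)
SC (10): <0 0 0>, <0 0 2>, <0 2 0>, <0 2 2>, <1 0 0>, <1 0 2>, <1 2 0>, <1 2 2>, <2 2 0>, <2 2 2>
SC∖claimed = {<0 0 0>}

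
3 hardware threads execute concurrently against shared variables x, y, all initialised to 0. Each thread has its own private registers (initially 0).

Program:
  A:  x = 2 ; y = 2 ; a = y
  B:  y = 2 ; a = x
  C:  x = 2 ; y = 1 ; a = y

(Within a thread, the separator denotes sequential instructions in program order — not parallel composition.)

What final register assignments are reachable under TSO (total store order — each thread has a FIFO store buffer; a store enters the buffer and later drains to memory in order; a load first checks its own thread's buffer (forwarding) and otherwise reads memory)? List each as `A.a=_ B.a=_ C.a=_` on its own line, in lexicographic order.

A.a=1 B.a=0 C.a=1
A.a=1 B.a=0 C.a=2
A.a=1 B.a=2 C.a=1
A.a=1 B.a=2 C.a=2
A.a=2 B.a=0 C.a=1
A.a=2 B.a=0 C.a=2
A.a=2 B.a=2 C.a=1
A.a=2 B.a=2 C.a=2

outcome vector order: (A.a,B.a,C.a)
|TSO outcomes| = 8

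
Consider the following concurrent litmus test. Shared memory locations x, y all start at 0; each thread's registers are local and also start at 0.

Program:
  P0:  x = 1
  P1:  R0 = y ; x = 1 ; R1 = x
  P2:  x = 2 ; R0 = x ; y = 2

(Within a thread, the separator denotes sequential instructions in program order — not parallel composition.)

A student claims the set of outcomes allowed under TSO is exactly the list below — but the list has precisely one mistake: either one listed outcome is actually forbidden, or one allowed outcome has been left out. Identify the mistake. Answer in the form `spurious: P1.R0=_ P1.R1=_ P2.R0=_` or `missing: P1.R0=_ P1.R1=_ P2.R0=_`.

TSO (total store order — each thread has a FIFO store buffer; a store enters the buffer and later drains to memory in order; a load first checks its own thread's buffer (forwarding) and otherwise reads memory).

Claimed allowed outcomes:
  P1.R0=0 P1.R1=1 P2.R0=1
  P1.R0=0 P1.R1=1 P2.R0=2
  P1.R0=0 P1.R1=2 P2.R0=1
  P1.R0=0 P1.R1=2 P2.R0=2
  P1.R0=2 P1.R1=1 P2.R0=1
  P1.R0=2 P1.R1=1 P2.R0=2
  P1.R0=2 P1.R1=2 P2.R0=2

spurious: P1.R0=2 P1.R1=2 P2.R0=2

outcome vector order: (P1.R0,P1.R1,P2.R0)
under TSO → (0,1,1); (0,1,2); (0,2,1); (0,2,2); (2,1,1); (2,1,2)
claimed∖TSO = {(2,2,2)}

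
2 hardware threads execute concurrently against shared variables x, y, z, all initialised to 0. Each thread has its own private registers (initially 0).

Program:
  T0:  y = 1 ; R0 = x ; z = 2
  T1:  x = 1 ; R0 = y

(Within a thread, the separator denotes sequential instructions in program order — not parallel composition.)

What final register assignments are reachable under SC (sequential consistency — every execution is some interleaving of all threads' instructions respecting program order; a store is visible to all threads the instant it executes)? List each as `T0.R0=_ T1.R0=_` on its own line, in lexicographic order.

outcome vector order: (T0.R0,T1.R0)
|SC outcomes| = 3

T0.R0=0 T1.R0=1
T0.R0=1 T1.R0=0
T0.R0=1 T1.R0=1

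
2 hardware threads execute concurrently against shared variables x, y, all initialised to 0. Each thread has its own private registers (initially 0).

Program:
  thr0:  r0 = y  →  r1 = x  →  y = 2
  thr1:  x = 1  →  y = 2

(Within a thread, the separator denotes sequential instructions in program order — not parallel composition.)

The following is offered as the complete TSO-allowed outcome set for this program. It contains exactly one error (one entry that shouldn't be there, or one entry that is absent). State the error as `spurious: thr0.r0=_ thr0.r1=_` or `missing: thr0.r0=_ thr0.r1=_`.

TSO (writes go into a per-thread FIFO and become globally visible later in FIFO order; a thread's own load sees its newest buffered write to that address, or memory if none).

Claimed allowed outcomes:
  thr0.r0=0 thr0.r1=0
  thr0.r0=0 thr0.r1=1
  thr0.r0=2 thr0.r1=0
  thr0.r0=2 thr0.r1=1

spurious: thr0.r0=2 thr0.r1=0

outcome vector order: (thr0.r0,thr0.r1)
TSO: 3 outcomes — {0/0 0/1 2/1}
claimed∖TSO = {2/0}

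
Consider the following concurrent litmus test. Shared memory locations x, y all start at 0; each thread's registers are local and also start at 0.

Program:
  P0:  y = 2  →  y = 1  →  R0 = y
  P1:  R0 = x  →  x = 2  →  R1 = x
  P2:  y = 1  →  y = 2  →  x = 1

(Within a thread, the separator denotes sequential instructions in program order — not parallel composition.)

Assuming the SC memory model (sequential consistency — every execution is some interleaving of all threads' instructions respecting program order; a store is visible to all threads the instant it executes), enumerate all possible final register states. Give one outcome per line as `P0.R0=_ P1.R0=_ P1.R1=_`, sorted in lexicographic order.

P0.R0=1 P1.R0=0 P1.R1=1
P0.R0=1 P1.R0=0 P1.R1=2
P0.R0=1 P1.R0=1 P1.R1=2
P0.R0=2 P1.R0=0 P1.R1=1
P0.R0=2 P1.R0=0 P1.R1=2
P0.R0=2 P1.R0=1 P1.R1=2

outcome vector order: (P0.R0,P1.R0,P1.R1)
|SC outcomes| = 6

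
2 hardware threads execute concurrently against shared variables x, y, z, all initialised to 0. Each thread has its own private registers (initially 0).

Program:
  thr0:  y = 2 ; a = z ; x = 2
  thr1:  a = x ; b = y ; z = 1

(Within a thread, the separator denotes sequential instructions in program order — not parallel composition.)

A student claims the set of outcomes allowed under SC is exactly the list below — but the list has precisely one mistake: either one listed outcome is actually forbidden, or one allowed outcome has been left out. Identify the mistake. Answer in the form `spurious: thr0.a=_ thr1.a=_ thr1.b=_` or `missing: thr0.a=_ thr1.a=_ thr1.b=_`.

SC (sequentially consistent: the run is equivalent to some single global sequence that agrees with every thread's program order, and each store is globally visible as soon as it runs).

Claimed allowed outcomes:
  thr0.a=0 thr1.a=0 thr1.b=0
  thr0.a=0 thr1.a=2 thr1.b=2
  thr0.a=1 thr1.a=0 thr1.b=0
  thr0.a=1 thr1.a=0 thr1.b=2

missing: thr0.a=0 thr1.a=0 thr1.b=2

outcome vector order: (thr0.a,thr1.a,thr1.b)
SC: 5 outcomes — {000, 002, 022, 100, 102}
SC∖claimed = {002}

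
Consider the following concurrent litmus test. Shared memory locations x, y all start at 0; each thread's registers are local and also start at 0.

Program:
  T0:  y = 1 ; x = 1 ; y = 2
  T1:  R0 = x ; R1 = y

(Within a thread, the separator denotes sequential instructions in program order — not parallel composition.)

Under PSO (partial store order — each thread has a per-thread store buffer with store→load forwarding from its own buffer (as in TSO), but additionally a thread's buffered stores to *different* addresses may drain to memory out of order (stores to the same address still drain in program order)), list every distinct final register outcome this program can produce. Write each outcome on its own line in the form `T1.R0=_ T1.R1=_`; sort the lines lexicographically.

outcome vector order: (T1.R0,T1.R1)
|PSO outcomes| = 6

T1.R0=0 T1.R1=0
T1.R0=0 T1.R1=1
T1.R0=0 T1.R1=2
T1.R0=1 T1.R1=0
T1.R0=1 T1.R1=1
T1.R0=1 T1.R1=2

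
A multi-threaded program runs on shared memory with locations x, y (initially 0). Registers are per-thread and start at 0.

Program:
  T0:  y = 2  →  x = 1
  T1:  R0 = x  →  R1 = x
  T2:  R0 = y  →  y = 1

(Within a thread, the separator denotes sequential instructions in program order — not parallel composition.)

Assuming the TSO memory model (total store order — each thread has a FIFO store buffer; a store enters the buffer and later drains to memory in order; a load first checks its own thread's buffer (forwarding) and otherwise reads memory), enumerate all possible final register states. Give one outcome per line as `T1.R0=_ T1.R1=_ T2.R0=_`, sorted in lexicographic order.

T1.R0=0 T1.R1=0 T2.R0=0
T1.R0=0 T1.R1=0 T2.R0=2
T1.R0=0 T1.R1=1 T2.R0=0
T1.R0=0 T1.R1=1 T2.R0=2
T1.R0=1 T1.R1=1 T2.R0=0
T1.R0=1 T1.R1=1 T2.R0=2

outcome vector order: (T1.R0,T1.R1,T2.R0)
|TSO outcomes| = 6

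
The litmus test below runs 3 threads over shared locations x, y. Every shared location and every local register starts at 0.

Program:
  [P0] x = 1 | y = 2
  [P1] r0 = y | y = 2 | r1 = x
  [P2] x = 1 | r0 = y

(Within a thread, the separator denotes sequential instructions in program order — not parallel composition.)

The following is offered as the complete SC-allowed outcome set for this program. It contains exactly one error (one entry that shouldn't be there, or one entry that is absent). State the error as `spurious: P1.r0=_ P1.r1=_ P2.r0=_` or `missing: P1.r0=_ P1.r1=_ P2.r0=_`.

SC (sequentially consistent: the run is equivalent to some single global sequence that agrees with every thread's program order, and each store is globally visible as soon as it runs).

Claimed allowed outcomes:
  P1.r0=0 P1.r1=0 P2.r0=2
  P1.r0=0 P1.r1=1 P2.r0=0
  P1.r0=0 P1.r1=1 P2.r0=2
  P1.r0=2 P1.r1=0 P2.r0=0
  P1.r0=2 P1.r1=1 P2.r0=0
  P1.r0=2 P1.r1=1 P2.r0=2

spurious: P1.r0=2 P1.r1=0 P2.r0=0

outcome vector order: (P1.r0,P1.r1,P2.r0)
[SC] allowed = {002, 010, 012, 210, 212}
claimed∖SC = {200}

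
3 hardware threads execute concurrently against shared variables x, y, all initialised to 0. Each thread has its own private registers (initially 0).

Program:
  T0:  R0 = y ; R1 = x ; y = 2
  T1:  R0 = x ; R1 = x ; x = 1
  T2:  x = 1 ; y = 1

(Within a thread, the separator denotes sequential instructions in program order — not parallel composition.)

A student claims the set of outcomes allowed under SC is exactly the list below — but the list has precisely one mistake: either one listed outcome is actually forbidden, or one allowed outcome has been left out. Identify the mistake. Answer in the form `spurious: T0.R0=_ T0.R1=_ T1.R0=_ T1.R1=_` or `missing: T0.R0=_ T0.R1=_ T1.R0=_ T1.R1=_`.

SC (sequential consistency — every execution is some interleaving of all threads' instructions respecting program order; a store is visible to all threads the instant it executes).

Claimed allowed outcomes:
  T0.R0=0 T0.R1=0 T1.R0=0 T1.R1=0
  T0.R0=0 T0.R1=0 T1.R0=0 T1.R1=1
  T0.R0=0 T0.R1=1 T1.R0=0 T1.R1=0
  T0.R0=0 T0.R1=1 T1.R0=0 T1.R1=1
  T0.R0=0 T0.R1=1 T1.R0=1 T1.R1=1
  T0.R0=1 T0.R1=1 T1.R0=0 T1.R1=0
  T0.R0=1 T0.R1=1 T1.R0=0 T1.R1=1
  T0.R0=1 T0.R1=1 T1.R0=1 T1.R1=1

missing: T0.R0=0 T0.R1=0 T1.R0=1 T1.R1=1

outcome vector order: (T0.R0,T0.R1,T1.R0,T1.R1)
SC: 9 outcomes — {0/0/0/0; 0/0/0/1; 0/0/1/1; 0/1/0/0; 0/1/0/1; 0/1/1/1; 1/1/0/0; 1/1/0/1; 1/1/1/1}
SC∖claimed = {0/0/1/1}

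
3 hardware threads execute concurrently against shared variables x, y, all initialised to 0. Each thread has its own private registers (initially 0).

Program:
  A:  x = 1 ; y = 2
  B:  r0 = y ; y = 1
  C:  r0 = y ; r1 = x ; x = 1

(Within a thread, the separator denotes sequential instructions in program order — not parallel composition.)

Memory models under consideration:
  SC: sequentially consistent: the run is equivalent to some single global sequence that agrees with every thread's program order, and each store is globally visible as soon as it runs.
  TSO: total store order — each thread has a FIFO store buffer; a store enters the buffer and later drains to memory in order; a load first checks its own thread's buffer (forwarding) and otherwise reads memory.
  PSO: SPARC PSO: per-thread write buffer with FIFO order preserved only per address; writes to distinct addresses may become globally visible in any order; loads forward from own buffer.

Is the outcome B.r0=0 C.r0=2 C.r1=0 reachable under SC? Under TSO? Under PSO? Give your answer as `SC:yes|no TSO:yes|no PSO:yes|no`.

outcome vector order: (B.r0,C.r0,C.r1)
SC (9): (0,0,0); (0,0,1); (0,1,0); (0,1,1); (0,2,1); (2,0,0); (2,0,1); (2,1,1); (2,2,1)
TSO (9): (0,0,0); (0,0,1); (0,1,0); (0,1,1); (0,2,1); (2,0,0); (2,0,1); (2,1,1); (2,2,1)
PSO (12): (0,0,0); (0,0,1); (0,1,0); (0,1,1); (0,2,0); (0,2,1); (2,0,0); (2,0,1); (2,1,0); (2,1,1); (2,2,0); (2,2,1)
target (0,2,0) ∈ {PSO}

SC:no TSO:no PSO:yes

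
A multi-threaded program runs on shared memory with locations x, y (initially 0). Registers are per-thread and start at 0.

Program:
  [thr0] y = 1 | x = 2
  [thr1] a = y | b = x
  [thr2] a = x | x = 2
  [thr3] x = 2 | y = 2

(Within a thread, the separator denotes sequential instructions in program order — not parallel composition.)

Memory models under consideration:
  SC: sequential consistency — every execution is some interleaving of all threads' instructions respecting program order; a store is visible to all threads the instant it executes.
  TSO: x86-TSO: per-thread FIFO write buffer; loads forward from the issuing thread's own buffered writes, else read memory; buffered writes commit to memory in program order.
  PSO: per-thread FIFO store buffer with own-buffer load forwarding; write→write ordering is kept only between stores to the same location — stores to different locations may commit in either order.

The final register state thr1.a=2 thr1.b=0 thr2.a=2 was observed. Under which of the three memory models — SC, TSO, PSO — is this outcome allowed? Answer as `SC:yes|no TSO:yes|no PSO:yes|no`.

SC:no TSO:no PSO:yes

outcome vector order: (thr1.a,thr1.b,thr2.a)
SC: 10 outcomes — {000 002 020 022 100 102 120 122 220 222}
TSO: 10 outcomes — {000 002 020 022 100 102 120 122 220 222}
PSO: 12 outcomes — {000 002 020 022 100 102 120 122 200 202 220 222}
target 202 ∈ {PSO}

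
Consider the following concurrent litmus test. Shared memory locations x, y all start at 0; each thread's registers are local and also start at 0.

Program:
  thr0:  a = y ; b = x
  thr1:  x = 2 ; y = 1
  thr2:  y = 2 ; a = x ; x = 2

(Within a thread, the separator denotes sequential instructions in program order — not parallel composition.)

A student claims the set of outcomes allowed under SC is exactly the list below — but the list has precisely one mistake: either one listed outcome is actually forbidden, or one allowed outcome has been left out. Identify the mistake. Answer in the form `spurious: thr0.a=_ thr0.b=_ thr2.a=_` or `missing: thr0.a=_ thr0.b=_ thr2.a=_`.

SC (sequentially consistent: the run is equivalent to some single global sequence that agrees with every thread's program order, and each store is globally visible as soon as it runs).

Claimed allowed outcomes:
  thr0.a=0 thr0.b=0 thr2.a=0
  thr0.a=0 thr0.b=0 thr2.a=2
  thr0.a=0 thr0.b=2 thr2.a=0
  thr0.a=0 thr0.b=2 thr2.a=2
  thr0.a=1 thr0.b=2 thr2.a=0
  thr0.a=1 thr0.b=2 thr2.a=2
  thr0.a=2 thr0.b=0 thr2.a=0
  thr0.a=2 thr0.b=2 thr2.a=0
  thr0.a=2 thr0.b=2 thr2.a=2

outcome vector order: (thr0.a,thr0.b,thr2.a)
SC: 10 outcomes — {<0 0 0>, <0 0 2>, <0 2 0>, <0 2 2>, <1 2 0>, <1 2 2>, <2 0 0>, <2 0 2>, <2 2 0>, <2 2 2>}
SC∖claimed = {<2 0 2>}

missing: thr0.a=2 thr0.b=0 thr2.a=2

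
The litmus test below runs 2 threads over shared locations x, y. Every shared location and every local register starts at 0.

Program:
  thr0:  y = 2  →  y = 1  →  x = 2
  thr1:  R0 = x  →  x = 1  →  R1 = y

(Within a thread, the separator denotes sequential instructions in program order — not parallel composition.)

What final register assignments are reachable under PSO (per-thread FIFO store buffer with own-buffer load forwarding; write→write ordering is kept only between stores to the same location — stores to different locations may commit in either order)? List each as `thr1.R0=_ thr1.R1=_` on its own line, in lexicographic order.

outcome vector order: (thr1.R0,thr1.R1)
|PSO outcomes| = 6

thr1.R0=0 thr1.R1=0
thr1.R0=0 thr1.R1=1
thr1.R0=0 thr1.R1=2
thr1.R0=2 thr1.R1=0
thr1.R0=2 thr1.R1=1
thr1.R0=2 thr1.R1=2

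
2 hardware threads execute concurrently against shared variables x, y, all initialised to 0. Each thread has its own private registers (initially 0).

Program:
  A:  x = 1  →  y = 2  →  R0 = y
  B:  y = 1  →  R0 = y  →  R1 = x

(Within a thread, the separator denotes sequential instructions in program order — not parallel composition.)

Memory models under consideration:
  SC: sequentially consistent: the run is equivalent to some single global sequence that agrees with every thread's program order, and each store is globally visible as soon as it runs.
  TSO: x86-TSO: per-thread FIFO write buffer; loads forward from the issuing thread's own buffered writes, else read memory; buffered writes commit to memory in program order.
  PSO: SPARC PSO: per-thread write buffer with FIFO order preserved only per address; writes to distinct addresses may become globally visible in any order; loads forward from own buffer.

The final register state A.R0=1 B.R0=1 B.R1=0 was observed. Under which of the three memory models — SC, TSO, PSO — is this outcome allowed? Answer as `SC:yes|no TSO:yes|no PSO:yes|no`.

SC:no TSO:yes PSO:yes

outcome vector order: (A.R0,B.R0,B.R1)
SC: 4 outcomes — {1/1/1 2/1/0 2/1/1 2/2/1}
TSO: 5 outcomes — {1/1/0 1/1/1 2/1/0 2/1/1 2/2/1}
PSO: 6 outcomes — {1/1/0 1/1/1 2/1/0 2/1/1 2/2/0 2/2/1}
target 1/1/0 ∈ {TSO,PSO}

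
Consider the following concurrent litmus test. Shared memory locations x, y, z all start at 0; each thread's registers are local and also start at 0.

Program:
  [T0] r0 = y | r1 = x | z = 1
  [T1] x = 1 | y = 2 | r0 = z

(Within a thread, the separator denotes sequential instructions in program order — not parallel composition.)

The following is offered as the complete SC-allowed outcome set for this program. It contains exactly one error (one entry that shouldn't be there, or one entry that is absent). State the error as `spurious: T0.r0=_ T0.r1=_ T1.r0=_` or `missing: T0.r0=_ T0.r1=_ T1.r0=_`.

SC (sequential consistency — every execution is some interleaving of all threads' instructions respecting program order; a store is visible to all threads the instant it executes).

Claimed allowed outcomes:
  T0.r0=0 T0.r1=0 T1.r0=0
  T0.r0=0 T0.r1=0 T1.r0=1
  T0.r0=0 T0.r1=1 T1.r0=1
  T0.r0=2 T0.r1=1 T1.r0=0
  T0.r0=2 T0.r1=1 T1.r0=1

outcome vector order: (T0.r0,T0.r1,T1.r0)
SC: 6 outcomes — {000 001 010 011 210 211}
SC∖claimed = {010}

missing: T0.r0=0 T0.r1=1 T1.r0=0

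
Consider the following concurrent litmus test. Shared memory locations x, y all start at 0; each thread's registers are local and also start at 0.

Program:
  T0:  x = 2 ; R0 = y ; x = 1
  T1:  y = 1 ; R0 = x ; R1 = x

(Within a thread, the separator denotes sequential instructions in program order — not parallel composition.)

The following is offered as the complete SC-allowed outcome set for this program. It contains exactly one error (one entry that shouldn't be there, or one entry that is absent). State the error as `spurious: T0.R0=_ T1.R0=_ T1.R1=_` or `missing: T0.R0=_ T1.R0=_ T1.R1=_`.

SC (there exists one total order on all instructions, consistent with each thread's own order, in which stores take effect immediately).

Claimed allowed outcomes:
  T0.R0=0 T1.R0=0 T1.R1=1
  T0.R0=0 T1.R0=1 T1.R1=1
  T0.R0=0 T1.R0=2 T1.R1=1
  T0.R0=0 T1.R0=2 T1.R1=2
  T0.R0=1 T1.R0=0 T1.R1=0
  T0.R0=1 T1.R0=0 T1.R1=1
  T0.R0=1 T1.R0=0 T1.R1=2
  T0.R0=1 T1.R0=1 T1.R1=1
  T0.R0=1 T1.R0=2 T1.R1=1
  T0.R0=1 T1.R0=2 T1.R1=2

spurious: T0.R0=0 T1.R0=0 T1.R1=1

outcome vector order: (T0.R0,T1.R0,T1.R1)
SC (9): 0/1/1, 0/2/1, 0/2/2, 1/0/0, 1/0/1, 1/0/2, 1/1/1, 1/2/1, 1/2/2
claimed∖SC = {0/0/1}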